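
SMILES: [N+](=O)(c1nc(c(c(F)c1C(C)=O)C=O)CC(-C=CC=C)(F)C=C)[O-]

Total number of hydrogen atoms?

Hydrogens are implicit in SMILES; fill each atom to its normal valence:
  5 × C: 1 H each → 5
  5 × C (aromatic): no H
  3 × C: 2 H each → 6
  3 × O: no H
  2 × C: no H
  2 × F: no H
  1 × C: 3 H
  1 × N (aromatic): no H
  1 × N (charge +1): no H
  1 × O (charge -1): no H
  Total hydrogens = 14.

14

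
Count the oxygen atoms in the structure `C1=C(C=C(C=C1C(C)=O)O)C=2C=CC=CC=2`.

The symbol for oxygen appears 2 times in the SMILES.

2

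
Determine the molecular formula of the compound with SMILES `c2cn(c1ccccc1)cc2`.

Heavy atoms from the SMILES: 10 C, 1 N.
Implicit hydrogens by atom environment:
  9 × C (aromatic): 1 H each → 9
  1 × C (aromatic): no H
  1 × N (aromatic): no H
  Total hydrogens = 9.
Molecular formula: C10H9N

C10H9N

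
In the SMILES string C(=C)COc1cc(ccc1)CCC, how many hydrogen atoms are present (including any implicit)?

16

Hydrogens are implicit in SMILES; fill each atom to its normal valence:
  4 × C: 2 H each → 8
  4 × C (aromatic): 1 H each → 4
  2 × C (aromatic): no H
  1 × C: 3 H
  1 × C: 1 H
  1 × O: no H
  Total hydrogens = 16.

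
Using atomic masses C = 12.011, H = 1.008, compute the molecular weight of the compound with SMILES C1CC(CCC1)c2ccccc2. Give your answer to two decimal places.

Molecular formula: C12H16.
M = 12×12.011 + 16×1.008 = 160.26 g/mol.

160.26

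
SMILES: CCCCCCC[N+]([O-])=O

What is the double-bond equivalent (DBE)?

Molecular formula from the SMILES: C7H15NO2.
DoU = (2C + 2 + N − H − X)/2 = (2·7 + 2 + 1 − 15 − 0)/2 = 2/2 = 1.
(Structurally: 0 ring(s) + 1 π bond(s) = 1.)

1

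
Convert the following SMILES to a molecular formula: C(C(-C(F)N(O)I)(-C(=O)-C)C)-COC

C8H15FINO3

Heavy atoms from the SMILES: 8 C, 1 F, 1 I, 1 N, 3 O.
Implicit hydrogens by atom environment:
  3 × C: 3 H each → 9
  2 × C: 2 H each → 4
  2 × C: no H
  2 × O: no H
  1 × C: 1 H
  1 × F: no H
  1 × I: no H
  1 × N: no H
  1 × O: 1 H
  Total hydrogens = 15.
Molecular formula: C8H15FINO3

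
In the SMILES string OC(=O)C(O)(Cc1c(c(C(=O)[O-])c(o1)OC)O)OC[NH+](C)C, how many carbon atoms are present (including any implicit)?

12

The symbol for carbon appears 12 times in the SMILES. Lowercase c denotes aromatic carbon and counts toward C.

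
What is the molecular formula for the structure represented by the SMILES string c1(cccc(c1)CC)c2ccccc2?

C14H14

Heavy atoms from the SMILES: 14 C.
Implicit hydrogens by atom environment:
  9 × C (aromatic): 1 H each → 9
  3 × C (aromatic): no H
  1 × C: 3 H
  1 × C: 2 H
  Total hydrogens = 14.
Molecular formula: C14H14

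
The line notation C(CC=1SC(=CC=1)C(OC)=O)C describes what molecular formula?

Heavy atoms from the SMILES: 9 C, 2 O, 1 S.
Implicit hydrogens by atom environment:
  2 × C: 3 H each → 6
  2 × C: 2 H each → 4
  2 × C (aromatic): 1 H each → 2
  2 × C (aromatic): no H
  2 × O: no H
  1 × C: no H
  1 × S (aromatic): no H
  Total hydrogens = 12.
Molecular formula: C9H12O2S

C9H12O2S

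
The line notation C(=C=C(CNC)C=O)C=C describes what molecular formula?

Heavy atoms from the SMILES: 8 C, 1 N, 1 O.
Implicit hydrogens by atom environment:
  3 × C: 1 H each → 3
  2 × C: 2 H each → 4
  2 × C: no H
  1 × C: 3 H
  1 × N: 1 H
  1 × O: no H
  Total hydrogens = 11.
Molecular formula: C8H11NO

C8H11NO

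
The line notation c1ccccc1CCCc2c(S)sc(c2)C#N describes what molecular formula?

Heavy atoms from the SMILES: 14 C, 1 N, 2 S.
Implicit hydrogens by atom environment:
  6 × C (aromatic): 1 H each → 6
  4 × C (aromatic): no H
  3 × C: 2 H each → 6
  1 × C: no H
  1 × N: no H
  1 × S: 1 H
  1 × S (aromatic): no H
  Total hydrogens = 13.
Molecular formula: C14H13NS2

C14H13NS2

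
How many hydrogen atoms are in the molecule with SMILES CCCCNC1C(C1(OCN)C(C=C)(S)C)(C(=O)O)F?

23

Hydrogens are implicit in SMILES; fill each atom to its normal valence:
  5 × C: 2 H each → 10
  4 × C: no H
  2 × C: 3 H each → 6
  2 × C: 1 H each → 2
  2 × O: no H
  1 × F: no H
  1 × N: 2 H
  1 × N: 1 H
  1 × O: 1 H
  1 × S: 1 H
  Total hydrogens = 23.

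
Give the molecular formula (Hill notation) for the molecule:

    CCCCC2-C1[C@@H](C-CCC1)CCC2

C14H26

Heavy atoms from the SMILES: 14 C.
Implicit hydrogens by atom environment:
  10 × C: 2 H each → 20
  3 × C: 1 H each → 3
  1 × C: 3 H
  Total hydrogens = 26.
Molecular formula: C14H26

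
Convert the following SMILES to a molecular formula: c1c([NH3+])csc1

Heavy atoms from the SMILES: 4 C, 1 N, 1 S.
Implicit hydrogens by atom environment:
  3 × C (aromatic): 1 H each → 3
  1 × C (aromatic): no H
  1 × N (charge +1): 3 H
  1 × S (aromatic): no H
  Total hydrogens = 6.
Net charge +1.
Molecular formula: C4H6NS+

C4H6NS+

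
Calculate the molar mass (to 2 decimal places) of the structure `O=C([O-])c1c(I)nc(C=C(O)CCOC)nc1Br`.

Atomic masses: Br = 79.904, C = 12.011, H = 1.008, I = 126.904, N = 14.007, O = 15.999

Molecular formula: C10H9BrIN2O4-.
M = 1×79.904 + 10×12.011 + 9×1.008 + 1×126.904 + 2×14.007 + 4×15.999 = 428.00 g/mol.

428.00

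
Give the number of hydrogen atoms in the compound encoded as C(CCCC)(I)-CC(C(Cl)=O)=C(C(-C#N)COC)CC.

23

Hydrogens are implicit in SMILES; fill each atom to its normal valence:
  6 × C: 2 H each → 12
  4 × C: no H
  3 × C: 3 H each → 9
  2 × C: 1 H each → 2
  2 × O: no H
  1 × Cl: no H
  1 × I: no H
  1 × N: no H
  Total hydrogens = 23.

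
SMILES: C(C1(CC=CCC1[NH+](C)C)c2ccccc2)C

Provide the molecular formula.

C16H24N+

Heavy atoms from the SMILES: 16 C, 1 N.
Implicit hydrogens by atom environment:
  5 × C (aromatic): 1 H each → 5
  3 × C: 3 H each → 9
  3 × C: 2 H each → 6
  3 × C: 1 H each → 3
  1 × C: no H
  1 × C (aromatic): no H
  1 × N (charge +1): 1 H
  Total hydrogens = 24.
Net charge +1.
Molecular formula: C16H24N+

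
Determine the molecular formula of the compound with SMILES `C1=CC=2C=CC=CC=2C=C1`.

Heavy atoms from the SMILES: 10 C.
Implicit hydrogens by atom environment:
  8 × C (aromatic): 1 H each → 8
  2 × C (aromatic): no H
  Total hydrogens = 8.
Molecular formula: C10H8

C10H8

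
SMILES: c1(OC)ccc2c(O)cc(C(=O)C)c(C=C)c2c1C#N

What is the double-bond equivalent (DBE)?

11

Molecular formula from the SMILES: C16H13NO3.
DoU = (2C + 2 + N − H − X)/2 = (2·16 + 2 + 1 − 13 − 0)/2 = 22/2 = 11.
(Structurally: 2 ring(s) + 9 π bond(s) = 11.)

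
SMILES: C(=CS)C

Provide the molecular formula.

C3H6S

Heavy atoms from the SMILES: 3 C, 1 S.
Implicit hydrogens by atom environment:
  2 × C: 1 H each → 2
  1 × C: 3 H
  1 × S: 1 H
  Total hydrogens = 6.
Molecular formula: C3H6S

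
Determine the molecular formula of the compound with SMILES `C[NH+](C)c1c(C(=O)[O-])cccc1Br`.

C9H10BrNO2

Heavy atoms from the SMILES: 1 Br, 9 C, 1 N, 2 O.
Implicit hydrogens by atom environment:
  3 × C (aromatic): 1 H each → 3
  3 × C (aromatic): no H
  2 × C: 3 H each → 6
  1 × Br: no H
  1 × C: no H
  1 × N (charge +1): 1 H
  1 × O: no H
  1 × O (charge -1): no H
  Total hydrogens = 10.
Molecular formula: C9H10BrNO2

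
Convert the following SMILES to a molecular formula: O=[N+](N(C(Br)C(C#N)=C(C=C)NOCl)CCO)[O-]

C8H10BrClN4O4

Heavy atoms from the SMILES: 1 Br, 8 C, 1 Cl, 4 N, 4 O.
Implicit hydrogens by atom environment:
  3 × C: 2 H each → 6
  3 × C: no H
  2 × C: 1 H each → 2
  2 × N: no H
  2 × O: no H
  1 × Br: no H
  1 × Cl: no H
  1 × N: 1 H
  1 × N (charge +1): no H
  1 × O: 1 H
  1 × O (charge -1): no H
  Total hydrogens = 10.
Molecular formula: C8H10BrClN4O4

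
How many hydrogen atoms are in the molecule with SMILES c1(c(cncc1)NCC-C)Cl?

Hydrogens are implicit in SMILES; fill each atom to its normal valence:
  3 × C (aromatic): 1 H each → 3
  2 × C: 2 H each → 4
  2 × C (aromatic): no H
  1 × C: 3 H
  1 × Cl: no H
  1 × N: 1 H
  1 × N (aromatic): no H
  Total hydrogens = 11.

11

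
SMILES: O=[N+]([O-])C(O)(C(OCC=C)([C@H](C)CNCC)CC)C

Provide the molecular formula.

C13H26N2O4

Heavy atoms from the SMILES: 13 C, 2 N, 4 O.
Implicit hydrogens by atom environment:
  5 × C: 2 H each → 10
  4 × C: 3 H each → 12
  2 × C: 1 H each → 2
  2 × C: no H
  2 × O: no H
  1 × N: 1 H
  1 × N (charge +1): no H
  1 × O: 1 H
  1 × O (charge -1): no H
  Total hydrogens = 26.
Molecular formula: C13H26N2O4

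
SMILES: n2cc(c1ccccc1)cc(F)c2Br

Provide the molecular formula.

Heavy atoms from the SMILES: 1 Br, 11 C, 1 F, 1 N.
Implicit hydrogens by atom environment:
  7 × C (aromatic): 1 H each → 7
  4 × C (aromatic): no H
  1 × Br: no H
  1 × F: no H
  1 × N (aromatic): no H
  Total hydrogens = 7.
Molecular formula: C11H7BrFN

C11H7BrFN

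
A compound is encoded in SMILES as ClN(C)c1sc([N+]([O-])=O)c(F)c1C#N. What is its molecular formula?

Heavy atoms from the SMILES: 6 C, 1 Cl, 1 F, 3 N, 2 O, 1 S.
Implicit hydrogens by atom environment:
  4 × C (aromatic): no H
  2 × N: no H
  1 × C: 3 H
  1 × C: no H
  1 × Cl: no H
  1 × F: no H
  1 × N (charge +1): no H
  1 × O: no H
  1 × O (charge -1): no H
  1 × S (aromatic): no H
  Total hydrogens = 3.
Molecular formula: C6H3ClFN3O2S

C6H3ClFN3O2S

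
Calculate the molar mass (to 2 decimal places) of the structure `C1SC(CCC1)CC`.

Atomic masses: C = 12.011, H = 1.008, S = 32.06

Molecular formula: C7H14S.
M = 7×12.011 + 14×1.008 + 1×32.06 = 130.25 g/mol.

130.25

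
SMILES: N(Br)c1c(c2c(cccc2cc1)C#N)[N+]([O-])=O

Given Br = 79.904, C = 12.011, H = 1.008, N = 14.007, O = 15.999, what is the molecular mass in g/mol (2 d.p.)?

292.09

Molecular formula: C11H6BrN3O2.
M = 1×79.904 + 11×12.011 + 6×1.008 + 3×14.007 + 2×15.999 = 292.09 g/mol.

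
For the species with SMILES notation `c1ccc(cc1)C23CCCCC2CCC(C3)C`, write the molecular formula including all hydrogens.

C17H24

Heavy atoms from the SMILES: 17 C.
Implicit hydrogens by atom environment:
  7 × C: 2 H each → 14
  5 × C (aromatic): 1 H each → 5
  2 × C: 1 H each → 2
  1 × C: 3 H
  1 × C: no H
  1 × C (aromatic): no H
  Total hydrogens = 24.
Molecular formula: C17H24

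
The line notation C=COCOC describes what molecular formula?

Heavy atoms from the SMILES: 4 C, 2 O.
Implicit hydrogens by atom environment:
  2 × C: 2 H each → 4
  2 × O: no H
  1 × C: 3 H
  1 × C: 1 H
  Total hydrogens = 8.
Molecular formula: C4H8O2

C4H8O2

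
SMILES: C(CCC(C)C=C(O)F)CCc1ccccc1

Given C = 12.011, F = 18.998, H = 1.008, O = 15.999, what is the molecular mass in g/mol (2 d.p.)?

Molecular formula: C15H21FO.
M = 15×12.011 + 1×18.998 + 21×1.008 + 1×15.999 = 236.33 g/mol.

236.33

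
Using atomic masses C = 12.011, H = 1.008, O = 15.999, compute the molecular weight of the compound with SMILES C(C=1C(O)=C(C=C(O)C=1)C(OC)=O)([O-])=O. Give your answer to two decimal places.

Molecular formula: C9H7O6-.
M = 9×12.011 + 7×1.008 + 6×15.999 = 211.15 g/mol.

211.15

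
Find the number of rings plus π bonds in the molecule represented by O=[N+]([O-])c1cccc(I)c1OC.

Molecular formula from the SMILES: C7H6INO3.
DoU = (2C + 2 + N − H − X)/2 = (2·7 + 2 + 1 − 6 − 1)/2 = 10/2 = 5.
(Structurally: 1 ring(s) + 4 π bond(s) = 5.)

5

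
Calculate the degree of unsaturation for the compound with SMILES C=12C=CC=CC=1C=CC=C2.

7

Molecular formula from the SMILES: C10H8.
DoU = (2C + 2 + N − H − X)/2 = (2·10 + 2 + 0 − 8 − 0)/2 = 14/2 = 7.
(Structurally: 2 ring(s) + 5 π bond(s) = 7.)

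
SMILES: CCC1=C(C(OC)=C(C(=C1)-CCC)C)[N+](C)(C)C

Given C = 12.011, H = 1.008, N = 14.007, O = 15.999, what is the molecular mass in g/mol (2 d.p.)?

250.41

Molecular formula: C16H28NO+.
M = 16×12.011 + 28×1.008 + 1×14.007 + 1×15.999 = 250.41 g/mol.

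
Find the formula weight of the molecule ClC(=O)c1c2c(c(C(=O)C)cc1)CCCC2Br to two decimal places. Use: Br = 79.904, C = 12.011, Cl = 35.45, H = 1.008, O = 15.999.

Molecular formula: C13H12BrClO2.
M = 1×79.904 + 13×12.011 + 1×35.45 + 12×1.008 + 2×15.999 = 315.59 g/mol.

315.59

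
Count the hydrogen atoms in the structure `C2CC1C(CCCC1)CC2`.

Hydrogens are implicit in SMILES; fill each atom to its normal valence:
  8 × C: 2 H each → 16
  2 × C: 1 H each → 2
  Total hydrogens = 18.

18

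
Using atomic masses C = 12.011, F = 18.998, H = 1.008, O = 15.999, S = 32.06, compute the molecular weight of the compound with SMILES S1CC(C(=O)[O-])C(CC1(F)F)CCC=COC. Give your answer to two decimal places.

Molecular formula: C11H15F2O3S-.
M = 11×12.011 + 2×18.998 + 15×1.008 + 3×15.999 + 1×32.06 = 265.29 g/mol.

265.29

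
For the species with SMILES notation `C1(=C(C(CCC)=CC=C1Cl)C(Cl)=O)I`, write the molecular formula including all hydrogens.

C10H9Cl2IO

Heavy atoms from the SMILES: 10 C, 2 Cl, 1 I, 1 O.
Implicit hydrogens by atom environment:
  4 × C (aromatic): no H
  2 × C: 2 H each → 4
  2 × C (aromatic): 1 H each → 2
  2 × Cl: no H
  1 × C: 3 H
  1 × C: no H
  1 × I: no H
  1 × O: no H
  Total hydrogens = 9.
Molecular formula: C10H9Cl2IO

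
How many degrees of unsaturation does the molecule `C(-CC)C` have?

0

Molecular formula from the SMILES: C4H10.
DoU = (2C + 2 + N − H − X)/2 = (2·4 + 2 + 0 − 10 − 0)/2 = 0/2 = 0.
(Structurally: 0 ring(s) + 0 π bond(s) = 0.)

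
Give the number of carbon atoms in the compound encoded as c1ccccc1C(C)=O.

8

The symbol for carbon appears 8 times in the SMILES. Lowercase c denotes aromatic carbon and counts toward C.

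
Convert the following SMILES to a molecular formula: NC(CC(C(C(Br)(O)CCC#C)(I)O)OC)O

C10H17BrINO4

Heavy atoms from the SMILES: 1 Br, 10 C, 1 I, 1 N, 4 O.
Implicit hydrogens by atom environment:
  3 × C: 2 H each → 6
  3 × C: 1 H each → 3
  3 × C: no H
  3 × O: 1 H each → 3
  1 × Br: no H
  1 × C: 3 H
  1 × I: no H
  1 × N: 2 H
  1 × O: no H
  Total hydrogens = 17.
Molecular formula: C10H17BrINO4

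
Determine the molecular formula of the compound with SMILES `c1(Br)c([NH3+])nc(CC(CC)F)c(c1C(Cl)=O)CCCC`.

C14H20BrClFN2O+

Heavy atoms from the SMILES: 1 Br, 14 C, 1 Cl, 1 F, 2 N, 1 O.
Implicit hydrogens by atom environment:
  5 × C: 2 H each → 10
  5 × C (aromatic): no H
  2 × C: 3 H each → 6
  1 × Br: no H
  1 × C: 1 H
  1 × C: no H
  1 × Cl: no H
  1 × F: no H
  1 × N (charge +1): 3 H
  1 × N (aromatic): no H
  1 × O: no H
  Total hydrogens = 20.
Net charge +1.
Molecular formula: C14H20BrClFN2O+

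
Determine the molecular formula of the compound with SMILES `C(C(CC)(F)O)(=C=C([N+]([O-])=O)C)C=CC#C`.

C11H12FNO3

Heavy atoms from the SMILES: 11 C, 1 F, 1 N, 3 O.
Implicit hydrogens by atom environment:
  5 × C: no H
  3 × C: 1 H each → 3
  2 × C: 3 H each → 6
  1 × C: 2 H
  1 × F: no H
  1 × N (charge +1): no H
  1 × O: 1 H
  1 × O: no H
  1 × O (charge -1): no H
  Total hydrogens = 12.
Molecular formula: C11H12FNO3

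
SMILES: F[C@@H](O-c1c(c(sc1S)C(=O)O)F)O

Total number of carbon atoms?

The symbol for carbon appears 6 times in the SMILES. Lowercase c denotes aromatic carbon and counts toward C.

6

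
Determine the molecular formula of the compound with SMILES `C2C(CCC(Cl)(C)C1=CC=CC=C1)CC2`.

Heavy atoms from the SMILES: 14 C, 1 Cl.
Implicit hydrogens by atom environment:
  5 × C: 2 H each → 10
  5 × C (aromatic): 1 H each → 5
  1 × C: 3 H
  1 × C: 1 H
  1 × C: no H
  1 × C (aromatic): no H
  1 × Cl: no H
  Total hydrogens = 19.
Molecular formula: C14H19Cl

C14H19Cl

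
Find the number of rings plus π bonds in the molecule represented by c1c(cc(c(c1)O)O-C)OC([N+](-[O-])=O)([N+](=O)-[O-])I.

Molecular formula from the SMILES: C8H7IN2O7.
DoU = (2C + 2 + N − H − X)/2 = (2·8 + 2 + 2 − 7 − 1)/2 = 12/2 = 6.
(Structurally: 1 ring(s) + 5 π bond(s) = 6.)

6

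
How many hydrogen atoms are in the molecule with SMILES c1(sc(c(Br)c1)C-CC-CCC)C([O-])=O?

14

Hydrogens are implicit in SMILES; fill each atom to its normal valence:
  5 × C: 2 H each → 10
  3 × C (aromatic): no H
  1 × Br: no H
  1 × C: 3 H
  1 × C (aromatic): 1 H
  1 × C: no H
  1 × O: no H
  1 × O (charge -1): no H
  1 × S (aromatic): no H
  Total hydrogens = 14.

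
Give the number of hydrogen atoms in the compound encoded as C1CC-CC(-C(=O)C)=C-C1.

14

Hydrogens are implicit in SMILES; fill each atom to its normal valence:
  5 × C: 2 H each → 10
  2 × C: no H
  1 × C: 3 H
  1 × C: 1 H
  1 × O: no H
  Total hydrogens = 14.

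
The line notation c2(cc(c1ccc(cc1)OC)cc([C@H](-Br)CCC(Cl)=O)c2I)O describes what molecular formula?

Heavy atoms from the SMILES: 1 Br, 17 C, 1 Cl, 1 I, 3 O.
Implicit hydrogens by atom environment:
  6 × C (aromatic): 1 H each → 6
  6 × C (aromatic): no H
  2 × C: 2 H each → 4
  2 × O: no H
  1 × Br: no H
  1 × C: 3 H
  1 × C: 1 H
  1 × C: no H
  1 × Cl: no H
  1 × I: no H
  1 × O: 1 H
  Total hydrogens = 15.
Molecular formula: C17H15BrClIO3

C17H15BrClIO3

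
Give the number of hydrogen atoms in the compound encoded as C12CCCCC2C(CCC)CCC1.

24

Hydrogens are implicit in SMILES; fill each atom to its normal valence:
  9 × C: 2 H each → 18
  3 × C: 1 H each → 3
  1 × C: 3 H
  Total hydrogens = 24.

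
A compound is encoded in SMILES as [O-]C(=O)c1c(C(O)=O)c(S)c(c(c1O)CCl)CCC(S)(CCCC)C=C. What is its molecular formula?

Heavy atoms from the SMILES: 18 C, 1 Cl, 5 O, 2 S.
Implicit hydrogens by atom environment:
  7 × C: 2 H each → 14
  6 × C (aromatic): no H
  3 × C: no H
  2 × O: 1 H each → 2
  2 × O: no H
  2 × S: 1 H each → 2
  1 × C: 3 H
  1 × C: 1 H
  1 × Cl: no H
  1 × O (charge -1): no H
  Total hydrogens = 22.
Net charge -1.
Molecular formula: C18H22ClO5S2-

C18H22ClO5S2-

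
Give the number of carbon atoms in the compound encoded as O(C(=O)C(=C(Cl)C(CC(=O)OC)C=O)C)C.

10

The symbol for carbon appears 10 times in the SMILES. (Cl is a single chlorine, not C + l.)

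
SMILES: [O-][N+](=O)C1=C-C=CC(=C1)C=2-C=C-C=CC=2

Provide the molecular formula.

C12H9NO2

Heavy atoms from the SMILES: 12 C, 1 N, 2 O.
Implicit hydrogens by atom environment:
  9 × C (aromatic): 1 H each → 9
  3 × C (aromatic): no H
  1 × N (charge +1): no H
  1 × O: no H
  1 × O (charge -1): no H
  Total hydrogens = 9.
Molecular formula: C12H9NO2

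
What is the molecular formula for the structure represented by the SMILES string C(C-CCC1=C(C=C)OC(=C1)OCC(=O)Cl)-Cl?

Heavy atoms from the SMILES: 12 C, 2 Cl, 3 O.
Implicit hydrogens by atom environment:
  6 × C: 2 H each → 12
  3 × C (aromatic): no H
  2 × Cl: no H
  2 × O: no H
  1 × C (aromatic): 1 H
  1 × C: 1 H
  1 × C: no H
  1 × O (aromatic): no H
  Total hydrogens = 14.
Molecular formula: C12H14Cl2O3

C12H14Cl2O3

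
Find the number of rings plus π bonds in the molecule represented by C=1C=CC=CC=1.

Molecular formula from the SMILES: C6H6.
DoU = (2C + 2 + N − H − X)/2 = (2·6 + 2 + 0 − 6 − 0)/2 = 8/2 = 4.
(Structurally: 1 ring(s) + 3 π bond(s) = 4.)

4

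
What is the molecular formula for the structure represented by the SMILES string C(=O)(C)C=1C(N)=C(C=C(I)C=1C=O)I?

Heavy atoms from the SMILES: 9 C, 2 I, 1 N, 2 O.
Implicit hydrogens by atom environment:
  5 × C (aromatic): no H
  2 × I: no H
  2 × O: no H
  1 × C: 3 H
  1 × C (aromatic): 1 H
  1 × C: 1 H
  1 × C: no H
  1 × N: 2 H
  Total hydrogens = 7.
Molecular formula: C9H7I2NO2

C9H7I2NO2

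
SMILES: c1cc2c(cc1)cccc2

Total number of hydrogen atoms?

Hydrogens are implicit in SMILES; fill each atom to its normal valence:
  8 × C (aromatic): 1 H each → 8
  2 × C (aromatic): no H
  Total hydrogens = 8.

8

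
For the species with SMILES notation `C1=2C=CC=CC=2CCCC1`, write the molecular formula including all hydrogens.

C10H12

Heavy atoms from the SMILES: 10 C.
Implicit hydrogens by atom environment:
  4 × C: 2 H each → 8
  4 × C (aromatic): 1 H each → 4
  2 × C (aromatic): no H
  Total hydrogens = 12.
Molecular formula: C10H12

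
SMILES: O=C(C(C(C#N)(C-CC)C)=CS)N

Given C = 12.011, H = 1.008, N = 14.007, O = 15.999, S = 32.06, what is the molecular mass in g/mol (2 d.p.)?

198.28

Molecular formula: C9H14N2OS.
M = 9×12.011 + 14×1.008 + 2×14.007 + 1×15.999 + 1×32.06 = 198.28 g/mol.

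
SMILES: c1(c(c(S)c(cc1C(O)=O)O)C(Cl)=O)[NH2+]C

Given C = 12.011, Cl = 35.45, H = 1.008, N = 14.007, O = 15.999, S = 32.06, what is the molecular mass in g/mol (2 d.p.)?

262.68

Molecular formula: C9H9ClNO4S+.
M = 9×12.011 + 1×35.45 + 9×1.008 + 1×14.007 + 4×15.999 + 1×32.06 = 262.68 g/mol.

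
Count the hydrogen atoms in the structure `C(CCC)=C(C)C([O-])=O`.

Hydrogens are implicit in SMILES; fill each atom to its normal valence:
  2 × C: 3 H each → 6
  2 × C: 2 H each → 4
  2 × C: no H
  1 × C: 1 H
  1 × O: no H
  1 × O (charge -1): no H
  Total hydrogens = 11.

11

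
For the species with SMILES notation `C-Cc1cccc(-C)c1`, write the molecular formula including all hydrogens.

C9H12

Heavy atoms from the SMILES: 9 C.
Implicit hydrogens by atom environment:
  4 × C (aromatic): 1 H each → 4
  2 × C: 3 H each → 6
  2 × C (aromatic): no H
  1 × C: 2 H
  Total hydrogens = 12.
Molecular formula: C9H12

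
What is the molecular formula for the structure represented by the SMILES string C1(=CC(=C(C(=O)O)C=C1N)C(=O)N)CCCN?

Heavy atoms from the SMILES: 11 C, 3 N, 3 O.
Implicit hydrogens by atom environment:
  4 × C (aromatic): no H
  3 × C: 2 H each → 6
  3 × N: 2 H each → 6
  2 × C (aromatic): 1 H each → 2
  2 × C: no H
  2 × O: no H
  1 × O: 1 H
  Total hydrogens = 15.
Molecular formula: C11H15N3O3

C11H15N3O3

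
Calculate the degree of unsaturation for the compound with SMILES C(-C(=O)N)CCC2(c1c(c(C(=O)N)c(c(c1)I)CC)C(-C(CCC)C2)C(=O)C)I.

8

Molecular formula from the SMILES: C22H30I2N2O3.
DoU = (2C + 2 + N − H − X)/2 = (2·22 + 2 + 2 − 30 − 2)/2 = 16/2 = 8.
(Structurally: 2 ring(s) + 6 π bond(s) = 8.)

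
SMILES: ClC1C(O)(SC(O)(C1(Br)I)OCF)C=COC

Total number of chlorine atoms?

1

The symbol for chlorine appears 1 time in the SMILES.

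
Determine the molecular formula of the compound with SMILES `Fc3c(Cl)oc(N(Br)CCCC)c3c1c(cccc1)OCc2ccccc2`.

Heavy atoms from the SMILES: 1 Br, 21 C, 1 Cl, 1 F, 1 N, 2 O.
Implicit hydrogens by atom environment:
  9 × C (aromatic): 1 H each → 9
  7 × C (aromatic): no H
  4 × C: 2 H each → 8
  1 × Br: no H
  1 × C: 3 H
  1 × Cl: no H
  1 × F: no H
  1 × N: no H
  1 × O (aromatic): no H
  1 × O: no H
  Total hydrogens = 20.
Molecular formula: C21H20BrClFNO2

C21H20BrClFNO2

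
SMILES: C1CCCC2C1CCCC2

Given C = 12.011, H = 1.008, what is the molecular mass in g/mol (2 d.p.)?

138.25

Molecular formula: C10H18.
M = 10×12.011 + 18×1.008 = 138.25 g/mol.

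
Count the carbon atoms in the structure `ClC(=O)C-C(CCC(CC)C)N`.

The symbol for carbon appears 9 times in the SMILES. (Cl is a single chlorine, not C + l.)

9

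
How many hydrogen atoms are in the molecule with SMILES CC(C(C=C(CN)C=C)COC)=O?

Hydrogens are implicit in SMILES; fill each atom to its normal valence:
  3 × C: 2 H each → 6
  3 × C: 1 H each → 3
  2 × C: 3 H each → 6
  2 × C: no H
  2 × O: no H
  1 × N: 2 H
  Total hydrogens = 17.

17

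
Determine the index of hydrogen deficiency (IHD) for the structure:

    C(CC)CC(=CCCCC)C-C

Molecular formula from the SMILES: C12H24.
DoU = (2C + 2 + N − H − X)/2 = (2·12 + 2 + 0 − 24 − 0)/2 = 2/2 = 1.
(Structurally: 0 ring(s) + 1 π bond(s) = 1.)

1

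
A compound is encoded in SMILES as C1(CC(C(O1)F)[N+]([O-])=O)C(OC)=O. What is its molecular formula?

Heavy atoms from the SMILES: 6 C, 1 F, 1 N, 5 O.
Implicit hydrogens by atom environment:
  4 × O: no H
  3 × C: 1 H each → 3
  1 × C: 3 H
  1 × C: 2 H
  1 × C: no H
  1 × F: no H
  1 × N (charge +1): no H
  1 × O (charge -1): no H
  Total hydrogens = 8.
Molecular formula: C6H8FNO5

C6H8FNO5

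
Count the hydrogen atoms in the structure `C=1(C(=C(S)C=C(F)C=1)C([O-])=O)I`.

Hydrogens are implicit in SMILES; fill each atom to its normal valence:
  4 × C (aromatic): no H
  2 × C (aromatic): 1 H each → 2
  1 × C: no H
  1 × F: no H
  1 × I: no H
  1 × O: no H
  1 × O (charge -1): no H
  1 × S: 1 H
  Total hydrogens = 3.

3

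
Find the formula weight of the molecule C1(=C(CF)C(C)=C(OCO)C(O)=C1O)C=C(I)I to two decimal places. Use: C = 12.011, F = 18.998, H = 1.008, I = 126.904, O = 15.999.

480.01

Molecular formula: C11H11FI2O4.
M = 11×12.011 + 1×18.998 + 11×1.008 + 2×126.904 + 4×15.999 = 480.01 g/mol.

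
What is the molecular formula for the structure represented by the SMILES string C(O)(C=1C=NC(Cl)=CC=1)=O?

C6H4ClNO2

Heavy atoms from the SMILES: 6 C, 1 Cl, 1 N, 2 O.
Implicit hydrogens by atom environment:
  3 × C (aromatic): 1 H each → 3
  2 × C (aromatic): no H
  1 × C: no H
  1 × Cl: no H
  1 × N (aromatic): no H
  1 × O: 1 H
  1 × O: no H
  Total hydrogens = 4.
Molecular formula: C6H4ClNO2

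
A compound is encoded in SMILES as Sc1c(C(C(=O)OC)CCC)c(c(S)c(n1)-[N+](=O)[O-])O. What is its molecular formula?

Heavy atoms from the SMILES: 11 C, 2 N, 5 O, 2 S.
Implicit hydrogens by atom environment:
  5 × C (aromatic): no H
  3 × O: no H
  2 × C: 3 H each → 6
  2 × C: 2 H each → 4
  2 × S: 1 H each → 2
  1 × C: 1 H
  1 × C: no H
  1 × N (aromatic): no H
  1 × N (charge +1): no H
  1 × O: 1 H
  1 × O (charge -1): no H
  Total hydrogens = 14.
Molecular formula: C11H14N2O5S2

C11H14N2O5S2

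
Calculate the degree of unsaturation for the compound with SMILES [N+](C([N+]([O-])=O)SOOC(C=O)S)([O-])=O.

Molecular formula from the SMILES: C3H4N2O7S2.
DoU = (2C + 2 + N − H − X)/2 = (2·3 + 2 + 2 − 4 − 0)/2 = 6/2 = 3.
(Structurally: 0 ring(s) + 3 π bond(s) = 3.)

3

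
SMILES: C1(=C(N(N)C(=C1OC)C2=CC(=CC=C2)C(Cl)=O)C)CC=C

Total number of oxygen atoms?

The symbol for oxygen appears 2 times in the SMILES.

2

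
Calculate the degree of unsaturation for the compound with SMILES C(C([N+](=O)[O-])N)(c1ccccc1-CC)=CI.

Molecular formula from the SMILES: C11H13IN2O2.
DoU = (2C + 2 + N − H − X)/2 = (2·11 + 2 + 2 − 13 − 1)/2 = 12/2 = 6.
(Structurally: 1 ring(s) + 5 π bond(s) = 6.)

6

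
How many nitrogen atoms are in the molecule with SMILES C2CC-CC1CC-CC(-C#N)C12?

The symbol for nitrogen appears 1 time in the SMILES.

1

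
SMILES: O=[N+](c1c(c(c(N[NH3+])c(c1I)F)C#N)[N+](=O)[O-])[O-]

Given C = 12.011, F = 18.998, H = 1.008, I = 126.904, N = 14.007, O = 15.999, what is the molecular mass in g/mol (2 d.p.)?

368.04

Molecular formula: C7H4FIN5O4+.
M = 7×12.011 + 1×18.998 + 4×1.008 + 1×126.904 + 5×14.007 + 4×15.999 = 368.04 g/mol.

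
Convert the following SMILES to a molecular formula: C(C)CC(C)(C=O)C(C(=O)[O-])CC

Heavy atoms from the SMILES: 10 C, 3 O.
Implicit hydrogens by atom environment:
  3 × C: 3 H each → 9
  3 × C: 2 H each → 6
  2 × C: 1 H each → 2
  2 × C: no H
  2 × O: no H
  1 × O (charge -1): no H
  Total hydrogens = 17.
Net charge -1.
Molecular formula: C10H17O3-

C10H17O3-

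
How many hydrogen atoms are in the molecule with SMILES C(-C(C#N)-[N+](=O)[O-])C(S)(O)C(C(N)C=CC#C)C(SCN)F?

Hydrogens are implicit in SMILES; fill each atom to its normal valence:
  7 × C: 1 H each → 7
  3 × C: no H
  2 × C: 2 H each → 4
  2 × N: 2 H each → 4
  1 × F: no H
  1 × N: no H
  1 × N (charge +1): no H
  1 × O: 1 H
  1 × O: no H
  1 × O (charge -1): no H
  1 × S: 1 H
  1 × S: no H
  Total hydrogens = 17.

17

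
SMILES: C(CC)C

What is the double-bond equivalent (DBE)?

0

Molecular formula from the SMILES: C4H10.
DoU = (2C + 2 + N − H − X)/2 = (2·4 + 2 + 0 − 10 − 0)/2 = 0/2 = 0.
(Structurally: 0 ring(s) + 0 π bond(s) = 0.)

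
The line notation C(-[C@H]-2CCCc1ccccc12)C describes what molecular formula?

C12H16

Heavy atoms from the SMILES: 12 C.
Implicit hydrogens by atom environment:
  4 × C: 2 H each → 8
  4 × C (aromatic): 1 H each → 4
  2 × C (aromatic): no H
  1 × C: 3 H
  1 × C: 1 H
  Total hydrogens = 16.
Molecular formula: C12H16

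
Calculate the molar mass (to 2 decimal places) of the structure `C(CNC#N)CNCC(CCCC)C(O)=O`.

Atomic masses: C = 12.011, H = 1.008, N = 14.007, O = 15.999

227.31

Molecular formula: C11H21N3O2.
M = 11×12.011 + 21×1.008 + 3×14.007 + 2×15.999 = 227.31 g/mol.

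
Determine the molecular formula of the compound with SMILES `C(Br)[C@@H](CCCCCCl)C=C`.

C9H16BrCl

Heavy atoms from the SMILES: 1 Br, 9 C, 1 Cl.
Implicit hydrogens by atom environment:
  7 × C: 2 H each → 14
  2 × C: 1 H each → 2
  1 × Br: no H
  1 × Cl: no H
  Total hydrogens = 16.
Molecular formula: C9H16BrCl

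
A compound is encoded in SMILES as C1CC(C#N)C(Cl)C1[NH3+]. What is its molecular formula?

C6H10ClN2+

Heavy atoms from the SMILES: 6 C, 1 Cl, 2 N.
Implicit hydrogens by atom environment:
  3 × C: 1 H each → 3
  2 × C: 2 H each → 4
  1 × C: no H
  1 × Cl: no H
  1 × N (charge +1): 3 H
  1 × N: no H
  Total hydrogens = 10.
Net charge +1.
Molecular formula: C6H10ClN2+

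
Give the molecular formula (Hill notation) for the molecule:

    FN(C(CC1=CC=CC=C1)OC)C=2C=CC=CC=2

Heavy atoms from the SMILES: 15 C, 1 F, 1 N, 1 O.
Implicit hydrogens by atom environment:
  10 × C (aromatic): 1 H each → 10
  2 × C (aromatic): no H
  1 × C: 3 H
  1 × C: 2 H
  1 × C: 1 H
  1 × F: no H
  1 × N: no H
  1 × O: no H
  Total hydrogens = 16.
Molecular formula: C15H16FNO

C15H16FNO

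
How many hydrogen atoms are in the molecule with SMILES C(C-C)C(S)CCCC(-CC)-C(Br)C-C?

Hydrogens are implicit in SMILES; fill each atom to its normal valence:
  7 × C: 2 H each → 14
  3 × C: 3 H each → 9
  3 × C: 1 H each → 3
  1 × Br: no H
  1 × S: 1 H
  Total hydrogens = 27.

27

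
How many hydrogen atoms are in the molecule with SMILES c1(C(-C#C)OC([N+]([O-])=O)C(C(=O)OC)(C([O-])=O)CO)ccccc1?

14

Hydrogens are implicit in SMILES; fill each atom to its normal valence:
  5 × C (aromatic): 1 H each → 5
  5 × O: no H
  4 × C: no H
  3 × C: 1 H each → 3
  2 × O (charge -1): no H
  1 × C: 3 H
  1 × C: 2 H
  1 × C (aromatic): no H
  1 × N (charge +1): no H
  1 × O: 1 H
  Total hydrogens = 14.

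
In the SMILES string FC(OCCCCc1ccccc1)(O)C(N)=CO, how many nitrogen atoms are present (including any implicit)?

1

The symbol for nitrogen appears 1 time in the SMILES.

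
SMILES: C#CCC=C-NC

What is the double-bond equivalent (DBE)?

3

Molecular formula from the SMILES: C6H9N.
DoU = (2C + 2 + N − H − X)/2 = (2·6 + 2 + 1 − 9 − 0)/2 = 6/2 = 3.
(Structurally: 0 ring(s) + 3 π bond(s) = 3.)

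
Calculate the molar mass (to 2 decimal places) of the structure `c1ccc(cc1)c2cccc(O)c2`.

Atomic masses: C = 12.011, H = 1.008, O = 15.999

Molecular formula: C12H10O.
M = 12×12.011 + 10×1.008 + 1×15.999 = 170.21 g/mol.

170.21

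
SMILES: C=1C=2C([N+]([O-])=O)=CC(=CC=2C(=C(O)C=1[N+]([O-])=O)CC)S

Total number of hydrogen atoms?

Hydrogens are implicit in SMILES; fill each atom to its normal valence:
  7 × C (aromatic): no H
  3 × C (aromatic): 1 H each → 3
  2 × N (charge +1): no H
  2 × O: no H
  2 × O (charge -1): no H
  1 × C: 3 H
  1 × C: 2 H
  1 × O: 1 H
  1 × S: 1 H
  Total hydrogens = 10.

10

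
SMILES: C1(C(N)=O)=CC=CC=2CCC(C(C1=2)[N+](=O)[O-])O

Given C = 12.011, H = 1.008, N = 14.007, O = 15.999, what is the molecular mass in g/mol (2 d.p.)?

236.23

Molecular formula: C11H12N2O4.
M = 11×12.011 + 12×1.008 + 2×14.007 + 4×15.999 = 236.23 g/mol.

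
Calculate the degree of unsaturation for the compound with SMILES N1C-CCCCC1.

Molecular formula from the SMILES: C6H13N.
DoU = (2C + 2 + N − H − X)/2 = (2·6 + 2 + 1 − 13 − 0)/2 = 2/2 = 1.
(Structurally: 1 ring(s) + 0 π bond(s) = 1.)

1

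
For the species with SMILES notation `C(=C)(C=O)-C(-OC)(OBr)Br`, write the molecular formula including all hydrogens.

Heavy atoms from the SMILES: 2 Br, 5 C, 3 O.
Implicit hydrogens by atom environment:
  3 × O: no H
  2 × Br: no H
  2 × C: no H
  1 × C: 3 H
  1 × C: 2 H
  1 × C: 1 H
  Total hydrogens = 6.
Molecular formula: C5H6Br2O3

C5H6Br2O3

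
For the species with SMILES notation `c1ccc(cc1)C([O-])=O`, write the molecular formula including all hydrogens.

Heavy atoms from the SMILES: 7 C, 2 O.
Implicit hydrogens by atom environment:
  5 × C (aromatic): 1 H each → 5
  1 × C (aromatic): no H
  1 × C: no H
  1 × O: no H
  1 × O (charge -1): no H
  Total hydrogens = 5.
Net charge -1.
Molecular formula: C7H5O2-

C7H5O2-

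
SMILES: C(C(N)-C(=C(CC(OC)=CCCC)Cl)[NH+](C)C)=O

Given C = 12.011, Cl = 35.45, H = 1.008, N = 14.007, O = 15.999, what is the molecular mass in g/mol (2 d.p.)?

Molecular formula: C13H24ClN2O2+.
M = 13×12.011 + 1×35.45 + 24×1.008 + 2×14.007 + 2×15.999 = 275.80 g/mol.

275.80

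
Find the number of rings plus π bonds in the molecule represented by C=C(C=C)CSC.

Molecular formula from the SMILES: C6H10S.
DoU = (2C + 2 + N − H − X)/2 = (2·6 + 2 + 0 − 10 − 0)/2 = 4/2 = 2.
(Structurally: 0 ring(s) + 2 π bond(s) = 2.)

2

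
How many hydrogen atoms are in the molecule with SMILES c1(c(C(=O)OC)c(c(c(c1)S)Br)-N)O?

8

Hydrogens are implicit in SMILES; fill each atom to its normal valence:
  5 × C (aromatic): no H
  2 × O: no H
  1 × Br: no H
  1 × C: 3 H
  1 × C (aromatic): 1 H
  1 × C: no H
  1 × N: 2 H
  1 × O: 1 H
  1 × S: 1 H
  Total hydrogens = 8.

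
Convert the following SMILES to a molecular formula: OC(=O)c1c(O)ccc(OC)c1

Heavy atoms from the SMILES: 8 C, 4 O.
Implicit hydrogens by atom environment:
  3 × C (aromatic): 1 H each → 3
  3 × C (aromatic): no H
  2 × O: 1 H each → 2
  2 × O: no H
  1 × C: 3 H
  1 × C: no H
  Total hydrogens = 8.
Molecular formula: C8H8O4

C8H8O4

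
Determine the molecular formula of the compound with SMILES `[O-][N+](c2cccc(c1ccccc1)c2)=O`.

C12H9NO2

Heavy atoms from the SMILES: 12 C, 1 N, 2 O.
Implicit hydrogens by atom environment:
  9 × C (aromatic): 1 H each → 9
  3 × C (aromatic): no H
  1 × N (charge +1): no H
  1 × O: no H
  1 × O (charge -1): no H
  Total hydrogens = 9.
Molecular formula: C12H9NO2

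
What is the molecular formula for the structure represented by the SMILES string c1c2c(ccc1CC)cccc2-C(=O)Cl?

Heavy atoms from the SMILES: 13 C, 1 Cl, 1 O.
Implicit hydrogens by atom environment:
  6 × C (aromatic): 1 H each → 6
  4 × C (aromatic): no H
  1 × C: 3 H
  1 × C: 2 H
  1 × C: no H
  1 × Cl: no H
  1 × O: no H
  Total hydrogens = 11.
Molecular formula: C13H11ClO

C13H11ClO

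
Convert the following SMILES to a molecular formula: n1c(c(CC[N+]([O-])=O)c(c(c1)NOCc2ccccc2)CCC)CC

C19H25N3O3

Heavy atoms from the SMILES: 19 C, 3 N, 3 O.
Implicit hydrogens by atom environment:
  6 × C: 2 H each → 12
  6 × C (aromatic): 1 H each → 6
  5 × C (aromatic): no H
  2 × C: 3 H each → 6
  2 × O: no H
  1 × N: 1 H
  1 × N (aromatic): no H
  1 × N (charge +1): no H
  1 × O (charge -1): no H
  Total hydrogens = 25.
Molecular formula: C19H25N3O3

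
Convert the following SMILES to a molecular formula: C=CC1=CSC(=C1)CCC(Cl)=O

Heavy atoms from the SMILES: 9 C, 1 Cl, 1 O, 1 S.
Implicit hydrogens by atom environment:
  3 × C: 2 H each → 6
  2 × C (aromatic): 1 H each → 2
  2 × C (aromatic): no H
  1 × C: 1 H
  1 × C: no H
  1 × Cl: no H
  1 × O: no H
  1 × S (aromatic): no H
  Total hydrogens = 9.
Molecular formula: C9H9ClOS

C9H9ClOS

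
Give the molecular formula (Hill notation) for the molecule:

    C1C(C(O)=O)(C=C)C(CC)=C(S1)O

C9H12O3S

Heavy atoms from the SMILES: 9 C, 3 O, 1 S.
Implicit hydrogens by atom environment:
  4 × C: no H
  3 × C: 2 H each → 6
  2 × O: 1 H each → 2
  1 × C: 3 H
  1 × C: 1 H
  1 × O: no H
  1 × S: no H
  Total hydrogens = 12.
Molecular formula: C9H12O3S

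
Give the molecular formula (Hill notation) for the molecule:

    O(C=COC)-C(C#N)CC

Heavy atoms from the SMILES: 7 C, 1 N, 2 O.
Implicit hydrogens by atom environment:
  3 × C: 1 H each → 3
  2 × C: 3 H each → 6
  2 × O: no H
  1 × C: 2 H
  1 × C: no H
  1 × N: no H
  Total hydrogens = 11.
Molecular formula: C7H11NO2

C7H11NO2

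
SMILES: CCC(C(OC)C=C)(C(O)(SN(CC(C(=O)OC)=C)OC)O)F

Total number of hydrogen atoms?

24

Hydrogens are implicit in SMILES; fill each atom to its normal valence:
  4 × C: 3 H each → 12
  4 × C: 2 H each → 8
  4 × C: no H
  4 × O: no H
  2 × C: 1 H each → 2
  2 × O: 1 H each → 2
  1 × F: no H
  1 × N: no H
  1 × S: no H
  Total hydrogens = 24.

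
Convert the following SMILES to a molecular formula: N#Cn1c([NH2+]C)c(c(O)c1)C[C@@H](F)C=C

Heavy atoms from the SMILES: 10 C, 1 F, 3 N, 1 O.
Implicit hydrogens by atom environment:
  3 × C (aromatic): no H
  2 × C: 2 H each → 4
  2 × C: 1 H each → 2
  1 × C: 3 H
  1 × C (aromatic): 1 H
  1 × C: no H
  1 × F: no H
  1 × N (charge +1): 2 H
  1 × N (aromatic): no H
  1 × N: no H
  1 × O: 1 H
  Total hydrogens = 13.
Net charge +1.
Molecular formula: C10H13FN3O+

C10H13FN3O+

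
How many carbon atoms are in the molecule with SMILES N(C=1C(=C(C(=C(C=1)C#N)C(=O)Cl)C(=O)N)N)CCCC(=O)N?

13

The symbol for carbon appears 13 times in the SMILES. (Cl is a single chlorine, not C + l.)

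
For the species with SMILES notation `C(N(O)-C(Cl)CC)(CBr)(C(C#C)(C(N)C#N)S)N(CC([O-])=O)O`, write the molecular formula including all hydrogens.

Heavy atoms from the SMILES: 1 Br, 12 C, 1 Cl, 4 N, 4 O, 1 S.
Implicit hydrogens by atom environment:
  5 × C: no H
  3 × C: 2 H each → 6
  3 × C: 1 H each → 3
  3 × N: no H
  2 × O: 1 H each → 2
  1 × Br: no H
  1 × C: 3 H
  1 × Cl: no H
  1 × N: 2 H
  1 × O: no H
  1 × O (charge -1): no H
  1 × S: 1 H
  Total hydrogens = 17.
Net charge -1.
Molecular formula: C12H17BrClN4O4S-

C12H17BrClN4O4S-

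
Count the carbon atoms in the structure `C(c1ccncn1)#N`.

5

The symbol for carbon appears 5 times in the SMILES. Lowercase c denotes aromatic carbon and counts toward C.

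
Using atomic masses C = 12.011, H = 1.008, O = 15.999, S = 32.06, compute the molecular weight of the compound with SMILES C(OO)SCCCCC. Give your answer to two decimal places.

150.24

Molecular formula: C6H14O2S.
M = 6×12.011 + 14×1.008 + 2×15.999 + 1×32.06 = 150.24 g/mol.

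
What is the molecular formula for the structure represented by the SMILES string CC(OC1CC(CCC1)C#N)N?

C9H16N2O

Heavy atoms from the SMILES: 9 C, 2 N, 1 O.
Implicit hydrogens by atom environment:
  4 × C: 2 H each → 8
  3 × C: 1 H each → 3
  1 × C: 3 H
  1 × C: no H
  1 × N: 2 H
  1 × N: no H
  1 × O: no H
  Total hydrogens = 16.
Molecular formula: C9H16N2O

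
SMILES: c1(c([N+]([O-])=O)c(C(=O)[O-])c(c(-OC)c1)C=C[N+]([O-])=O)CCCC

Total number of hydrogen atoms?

Hydrogens are implicit in SMILES; fill each atom to its normal valence:
  5 × C (aromatic): no H
  4 × O: no H
  3 × C: 2 H each → 6
  3 × O (charge -1): no H
  2 × C: 3 H each → 6
  2 × C: 1 H each → 2
  2 × N (charge +1): no H
  1 × C (aromatic): 1 H
  1 × C: no H
  Total hydrogens = 15.

15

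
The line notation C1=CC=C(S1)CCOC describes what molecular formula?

Heavy atoms from the SMILES: 7 C, 1 O, 1 S.
Implicit hydrogens by atom environment:
  3 × C (aromatic): 1 H each → 3
  2 × C: 2 H each → 4
  1 × C: 3 H
  1 × C (aromatic): no H
  1 × O: no H
  1 × S (aromatic): no H
  Total hydrogens = 10.
Molecular formula: C7H10OS

C7H10OS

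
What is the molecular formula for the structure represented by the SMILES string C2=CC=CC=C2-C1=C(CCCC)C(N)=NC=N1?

Heavy atoms from the SMILES: 14 C, 3 N.
Implicit hydrogens by atom environment:
  6 × C (aromatic): 1 H each → 6
  4 × C (aromatic): no H
  3 × C: 2 H each → 6
  2 × N (aromatic): no H
  1 × C: 3 H
  1 × N: 2 H
  Total hydrogens = 17.
Molecular formula: C14H17N3

C14H17N3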